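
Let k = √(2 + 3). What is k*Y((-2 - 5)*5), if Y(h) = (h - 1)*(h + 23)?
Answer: 432*√5 ≈ 965.98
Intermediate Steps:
Y(h) = (-1 + h)*(23 + h)
k = √5 ≈ 2.2361
k*Y((-2 - 5)*5) = √5*(-23 + ((-2 - 5)*5)² + 22*((-2 - 5)*5)) = √5*(-23 + (-7*5)² + 22*(-7*5)) = √5*(-23 + (-35)² + 22*(-35)) = √5*(-23 + 1225 - 770) = √5*432 = 432*√5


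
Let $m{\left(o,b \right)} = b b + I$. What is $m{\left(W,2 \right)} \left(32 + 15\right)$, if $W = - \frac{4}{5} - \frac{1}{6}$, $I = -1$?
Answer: $141$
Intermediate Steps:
$W = - \frac{29}{30}$ ($W = \left(-4\right) \frac{1}{5} - \frac{1}{6} = - \frac{4}{5} - \frac{1}{6} = - \frac{29}{30} \approx -0.96667$)
$m{\left(o,b \right)} = -1 + b^{2}$ ($m{\left(o,b \right)} = b b - 1 = b^{2} - 1 = -1 + b^{2}$)
$m{\left(W,2 \right)} \left(32 + 15\right) = \left(-1 + 2^{2}\right) \left(32 + 15\right) = \left(-1 + 4\right) 47 = 3 \cdot 47 = 141$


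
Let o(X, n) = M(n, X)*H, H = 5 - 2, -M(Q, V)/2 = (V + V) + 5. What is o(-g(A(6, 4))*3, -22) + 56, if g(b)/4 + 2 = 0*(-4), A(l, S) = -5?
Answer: -262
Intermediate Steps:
M(Q, V) = -10 - 4*V (M(Q, V) = -2*((V + V) + 5) = -2*(2*V + 5) = -2*(5 + 2*V) = -10 - 4*V)
H = 3
g(b) = -8 (g(b) = -8 + 4*(0*(-4)) = -8 + 4*0 = -8 + 0 = -8)
o(X, n) = -30 - 12*X (o(X, n) = (-10 - 4*X)*3 = -30 - 12*X)
o(-g(A(6, 4))*3, -22) + 56 = (-30 - 12*(-1*(-8))*3) + 56 = (-30 - 96*3) + 56 = (-30 - 12*24) + 56 = (-30 - 288) + 56 = -318 + 56 = -262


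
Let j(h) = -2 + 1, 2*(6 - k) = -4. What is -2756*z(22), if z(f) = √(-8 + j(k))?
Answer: -8268*I ≈ -8268.0*I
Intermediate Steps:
k = 8 (k = 6 - ½*(-4) = 6 + 2 = 8)
j(h) = -1
z(f) = 3*I (z(f) = √(-8 - 1) = √(-9) = 3*I)
-2756*z(22) = -8268*I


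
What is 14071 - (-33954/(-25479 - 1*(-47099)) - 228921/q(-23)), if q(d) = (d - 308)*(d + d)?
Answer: 25203500816/1789055 ≈ 14088.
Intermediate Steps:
q(d) = 2*d*(-308 + d) (q(d) = (-308 + d)*(2*d) = 2*d*(-308 + d))
14071 - (-33954/(-25479 - 1*(-47099)) - 228921/q(-23)) = 14071 - (-33954/(-25479 - 1*(-47099)) - 228921*(-1/(46*(-308 - 23)))) = 14071 - (-33954/(-25479 + 47099) - 228921/(2*(-23)*(-331))) = 14071 - (-33954/21620 - 228921/15226) = 14071 - (-33954*1/21620 - 228921*1/15226) = 14071 - (-16977/10810 - 228921/15226) = 14071 - 1*(-29707911/1789055) = 14071 + 29707911/1789055 = 25203500816/1789055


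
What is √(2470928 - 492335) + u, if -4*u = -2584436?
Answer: 646109 + √1978593 ≈ 6.4752e+5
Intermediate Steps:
u = 646109 (u = -¼*(-2584436) = 646109)
√(2470928 - 492335) + u = √(2470928 - 492335) + 646109 = √1978593 + 646109 = 646109 + √1978593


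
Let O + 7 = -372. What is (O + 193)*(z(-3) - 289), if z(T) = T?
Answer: 54312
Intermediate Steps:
O = -379 (O = -7 - 372 = -379)
(O + 193)*(z(-3) - 289) = (-379 + 193)*(-3 - 289) = -186*(-292) = 54312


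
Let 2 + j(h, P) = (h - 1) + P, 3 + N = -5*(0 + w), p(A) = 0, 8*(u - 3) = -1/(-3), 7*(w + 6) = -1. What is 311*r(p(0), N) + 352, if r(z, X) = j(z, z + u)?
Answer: 8759/24 ≈ 364.96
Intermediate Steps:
w = -43/7 (w = -6 + (1/7)*(-1) = -6 - 1/7 = -43/7 ≈ -6.1429)
u = 73/24 (u = 3 + (-1/(-3))/8 = 3 + (-1*(-1/3))/8 = 3 + (1/8)*(1/3) = 3 + 1/24 = 73/24 ≈ 3.0417)
N = 194/7 (N = -3 - 5*(0 - 43/7) = -3 - 5*(-43/7) = -3 + 215/7 = 194/7 ≈ 27.714)
j(h, P) = -3 + P + h (j(h, P) = -2 + ((h - 1) + P) = -2 + ((-1 + h) + P) = -2 + (-1 + P + h) = -3 + P + h)
r(z, X) = 1/24 + 2*z (r(z, X) = -3 + (z + 73/24) + z = -3 + (73/24 + z) + z = 1/24 + 2*z)
311*r(p(0), N) + 352 = 311*(1/24 + 2*0) + 352 = 311*(1/24 + 0) + 352 = 311*(1/24) + 352 = 311/24 + 352 = 8759/24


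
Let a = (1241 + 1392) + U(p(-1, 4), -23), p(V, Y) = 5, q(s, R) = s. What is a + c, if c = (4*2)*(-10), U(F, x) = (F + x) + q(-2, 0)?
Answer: 2533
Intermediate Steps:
U(F, x) = -2 + F + x (U(F, x) = (F + x) - 2 = -2 + F + x)
c = -80 (c = 8*(-10) = -80)
a = 2613 (a = (1241 + 1392) + (-2 + 5 - 23) = 2633 - 20 = 2613)
a + c = 2613 - 80 = 2533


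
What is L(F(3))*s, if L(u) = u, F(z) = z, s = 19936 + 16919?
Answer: 110565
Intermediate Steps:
s = 36855
L(F(3))*s = 3*36855 = 110565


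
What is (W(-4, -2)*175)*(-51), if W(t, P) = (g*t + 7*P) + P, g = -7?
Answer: -107100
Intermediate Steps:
W(t, P) = -7*t + 8*P (W(t, P) = (-7*t + 7*P) + P = -7*t + 8*P)
(W(-4, -2)*175)*(-51) = ((-7*(-4) + 8*(-2))*175)*(-51) = ((28 - 16)*175)*(-51) = (12*175)*(-51) = 2100*(-51) = -107100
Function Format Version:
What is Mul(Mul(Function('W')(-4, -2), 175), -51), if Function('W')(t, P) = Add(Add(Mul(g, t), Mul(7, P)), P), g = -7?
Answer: -107100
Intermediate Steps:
Function('W')(t, P) = Add(Mul(-7, t), Mul(8, P)) (Function('W')(t, P) = Add(Add(Mul(-7, t), Mul(7, P)), P) = Add(Mul(-7, t), Mul(8, P)))
Mul(Mul(Function('W')(-4, -2), 175), -51) = Mul(Mul(Add(Mul(-7, -4), Mul(8, -2)), 175), -51) = Mul(Mul(Add(28, -16), 175), -51) = Mul(Mul(12, 175), -51) = Mul(2100, -51) = -107100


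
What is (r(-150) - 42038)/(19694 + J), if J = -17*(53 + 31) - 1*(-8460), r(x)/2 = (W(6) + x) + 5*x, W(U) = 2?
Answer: -3131/1909 ≈ -1.6401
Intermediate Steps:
r(x) = 4 + 12*x (r(x) = 2*((2 + x) + 5*x) = 2*(2 + 6*x) = 4 + 12*x)
J = 7032 (J = -17*84 + 8460 = -1428 + 8460 = 7032)
(r(-150) - 42038)/(19694 + J) = ((4 + 12*(-150)) - 42038)/(19694 + 7032) = ((4 - 1800) - 42038)/26726 = (-1796 - 42038)*(1/26726) = -43834*1/26726 = -3131/1909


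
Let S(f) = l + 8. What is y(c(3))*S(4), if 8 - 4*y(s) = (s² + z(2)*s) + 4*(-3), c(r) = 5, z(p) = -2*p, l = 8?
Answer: 60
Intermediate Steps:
S(f) = 16 (S(f) = 8 + 8 = 16)
y(s) = 5 + s - s²/4 (y(s) = 2 - ((s² + (-2*2)*s) + 4*(-3))/4 = 2 - ((s² - 4*s) - 12)/4 = 2 - (-12 + s² - 4*s)/4 = 2 + (3 + s - s²/4) = 5 + s - s²/4)
y(c(3))*S(4) = (5 + 5 - ¼*5²)*16 = (5 + 5 - ¼*25)*16 = (5 + 5 - 25/4)*16 = (15/4)*16 = 60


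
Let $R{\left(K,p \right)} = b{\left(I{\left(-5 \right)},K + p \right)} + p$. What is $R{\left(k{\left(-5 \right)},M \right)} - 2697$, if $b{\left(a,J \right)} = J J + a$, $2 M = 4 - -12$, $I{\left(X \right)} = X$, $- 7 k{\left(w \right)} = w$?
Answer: $- \frac{128285}{49} \approx -2618.1$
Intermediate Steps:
$k{\left(w \right)} = - \frac{w}{7}$
$M = 8$ ($M = \frac{4 - -12}{2} = \frac{4 + 12}{2} = \frac{1}{2} \cdot 16 = 8$)
$b{\left(a,J \right)} = a + J^{2}$ ($b{\left(a,J \right)} = J^{2} + a = a + J^{2}$)
$R{\left(K,p \right)} = -5 + p + \left(K + p\right)^{2}$ ($R{\left(K,p \right)} = \left(-5 + \left(K + p\right)^{2}\right) + p = -5 + p + \left(K + p\right)^{2}$)
$R{\left(k{\left(-5 \right)},M \right)} - 2697 = \left(-5 + 8 + \left(\left(- \frac{1}{7}\right) \left(-5\right) + 8\right)^{2}\right) - 2697 = \left(-5 + 8 + \left(\frac{5}{7} + 8\right)^{2}\right) - 2697 = \left(-5 + 8 + \left(\frac{61}{7}\right)^{2}\right) - 2697 = \left(-5 + 8 + \frac{3721}{49}\right) - 2697 = \frac{3868}{49} - 2697 = - \frac{128285}{49}$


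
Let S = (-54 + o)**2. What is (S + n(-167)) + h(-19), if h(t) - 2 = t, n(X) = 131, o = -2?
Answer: 3250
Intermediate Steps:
h(t) = 2 + t
S = 3136 (S = (-54 - 2)**2 = (-56)**2 = 3136)
(S + n(-167)) + h(-19) = (3136 + 131) + (2 - 19) = 3267 - 17 = 3250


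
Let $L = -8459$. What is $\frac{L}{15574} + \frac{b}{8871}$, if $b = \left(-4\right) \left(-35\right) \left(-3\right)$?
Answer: $- \frac{27193623}{46052318} \approx -0.59049$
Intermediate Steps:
$b = -420$ ($b = 140 \left(-3\right) = -420$)
$\frac{L}{15574} + \frac{b}{8871} = - \frac{8459}{15574} - \frac{420}{8871} = \left(-8459\right) \frac{1}{15574} - \frac{140}{2957} = - \frac{8459}{15574} - \frac{140}{2957} = - \frac{27193623}{46052318}$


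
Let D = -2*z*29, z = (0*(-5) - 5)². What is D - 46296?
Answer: -47746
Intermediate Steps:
z = 25 (z = (0 - 5)² = (-5)² = 25)
D = -1450 (D = -2*25*29 = -50*29 = -1450)
D - 46296 = -1450 - 46296 = -47746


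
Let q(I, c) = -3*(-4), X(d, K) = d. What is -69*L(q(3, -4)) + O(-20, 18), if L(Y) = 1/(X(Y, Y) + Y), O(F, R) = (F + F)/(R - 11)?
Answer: -481/56 ≈ -8.5893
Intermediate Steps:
O(F, R) = 2*F/(-11 + R) (O(F, R) = (2*F)/(-11 + R) = 2*F/(-11 + R))
q(I, c) = 12
L(Y) = 1/(2*Y) (L(Y) = 1/(Y + Y) = 1/(2*Y))
-69*L(q(3, -4)) + O(-20, 18) = -69/(2*12) + 2*(-20)/(-11 + 18) = -69/(2*12) + 2*(-20)/7 = -69*1/24 + 2*(-20)*(1/7) = -23/8 - 40/7 = -481/56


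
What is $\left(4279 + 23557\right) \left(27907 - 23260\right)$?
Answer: $129353892$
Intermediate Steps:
$\left(4279 + 23557\right) \left(27907 - 23260\right) = 27836 \cdot 4647 = 129353892$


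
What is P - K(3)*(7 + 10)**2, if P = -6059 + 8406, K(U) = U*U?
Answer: -254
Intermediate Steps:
K(U) = U**2
P = 2347
P - K(3)*(7 + 10)**2 = 2347 - 3**2*(7 + 10)**2 = 2347 - 9*17**2 = 2347 - 9*289 = 2347 - 1*2601 = 2347 - 2601 = -254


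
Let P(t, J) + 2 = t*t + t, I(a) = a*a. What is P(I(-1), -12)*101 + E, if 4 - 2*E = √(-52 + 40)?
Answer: 2 - I*√3 ≈ 2.0 - 1.732*I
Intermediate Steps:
I(a) = a²
P(t, J) = -2 + t + t² (P(t, J) = -2 + (t*t + t) = -2 + (t² + t) = -2 + (t + t²) = -2 + t + t²)
E = 2 - I*√3 (E = 2 - √(-52 + 40)/2 = 2 - I*√3 ≈ 2.0 - 1.732*I)
P(I(-1), -12)*101 + E = (-2 + (-1)² + ((-1)²)²)*101 + (2 - I*√3) = (-2 + 1 + 1²)*101 + (2 - I*√3) = (-2 + 1 + 1)*101 + (2 - I*√3) = 0*101 + (2 - I*√3) = 0 + (2 - I*√3) = 2 - I*√3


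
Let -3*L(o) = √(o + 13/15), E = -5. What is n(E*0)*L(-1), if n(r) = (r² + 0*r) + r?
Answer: 0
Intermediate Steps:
L(o) = -√(13/15 + o)/3 (L(o) = -√(o + 13/15)/3 = -√(13/15 + o)/3)
n(r) = r + r² (n(r) = (r² + 0) + r = r² + r = r + r²)
n(E*0)*L(-1) = ((-5*0)*(1 - 5*0))*(-√(195 + 225*(-1))/45) = (0*(1 + 0))*(-√(195 - 225)/45) = (0*1)*(-I*√30/45) = 0*(-I*√30/45) = 0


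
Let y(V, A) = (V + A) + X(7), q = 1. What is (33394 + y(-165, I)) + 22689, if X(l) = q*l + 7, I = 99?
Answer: 56031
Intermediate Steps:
X(l) = 7 + l (X(l) = 1*l + 7 = l + 7 = 7 + l)
y(V, A) = 14 + A + V (y(V, A) = (V + A) + (7 + 7) = (A + V) + 14 = 14 + A + V)
(33394 + y(-165, I)) + 22689 = (33394 + (14 + 99 - 165)) + 22689 = (33394 - 52) + 22689 = 33342 + 22689 = 56031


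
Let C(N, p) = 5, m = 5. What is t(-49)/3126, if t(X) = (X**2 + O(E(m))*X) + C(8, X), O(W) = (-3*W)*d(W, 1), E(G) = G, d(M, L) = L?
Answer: 1047/1042 ≈ 1.0048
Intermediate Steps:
O(W) = -3*W (O(W) = -3*W*1 = -3*W)
t(X) = 5 + X**2 - 15*X (t(X) = (X**2 + (-3*5)*X) + 5 = (X**2 - 15*X) + 5 = 5 + X**2 - 15*X)
t(-49)/3126 = (5 + (-49)**2 - 15*(-49))/3126 = (5 + 2401 + 735)*(1/3126) = 3141*(1/3126) = 1047/1042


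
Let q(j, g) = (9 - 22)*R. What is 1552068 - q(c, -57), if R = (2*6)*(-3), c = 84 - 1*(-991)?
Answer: 1551600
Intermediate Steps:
c = 1075 (c = 84 + 991 = 1075)
R = -36 (R = 12*(-3) = -36)
q(j, g) = 468 (q(j, g) = (9 - 22)*(-36) = -13*(-36) = 468)
1552068 - q(c, -57) = 1552068 - 1*468 = 1552068 - 468 = 1551600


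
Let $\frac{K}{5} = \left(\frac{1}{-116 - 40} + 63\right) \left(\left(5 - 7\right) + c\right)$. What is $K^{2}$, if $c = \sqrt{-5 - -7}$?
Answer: $\frac{2414248225}{4056} - \frac{2414248225 \sqrt{2}}{6084} \approx 34042.0$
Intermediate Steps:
$c = \sqrt{2}$ ($c = \sqrt{-5 + 7} = \sqrt{2} \approx 1.4142$)
$K = - \frac{49135}{78} + \frac{49135 \sqrt{2}}{156}$ ($K = 5 \left(\frac{1}{-116 - 40} + 63\right) \left(\left(5 - 7\right) + \sqrt{2}\right) = 5 \left(\frac{1}{-156} + 63\right) \left(\left(5 - 7\right) + \sqrt{2}\right) = 5 \left(- \frac{1}{156} + 63\right) \left(-2 + \sqrt{2}\right) = 5 \frac{9827 \left(-2 + \sqrt{2}\right)}{156} = 5 \left(- \frac{9827}{78} + \frac{9827 \sqrt{2}}{156}\right) = - \frac{49135}{78} + \frac{49135 \sqrt{2}}{156} \approx -184.5$)
$K^{2} = \left(- \frac{49135}{78} + \frac{49135 \sqrt{2}}{156}\right)^{2}$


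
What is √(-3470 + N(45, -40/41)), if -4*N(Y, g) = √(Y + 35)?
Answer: √(-3470 - √5) ≈ 58.926*I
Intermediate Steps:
N(Y, g) = -√(35 + Y)/4 (N(Y, g) = -√(Y + 35)/4 = -√(35 + Y)/4)
√(-3470 + N(45, -40/41)) = √(-3470 - √(35 + 45)/4) = √(-3470 - √5)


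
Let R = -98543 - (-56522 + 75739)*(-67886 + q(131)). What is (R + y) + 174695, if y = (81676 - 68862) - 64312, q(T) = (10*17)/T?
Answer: 170898012106/131 ≈ 1.3046e+9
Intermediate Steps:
q(T) = 170/T
y = -51498 (y = 12814 - 64312 = -51498)
R = 170881873299/131 (R = -98543 - (-56522 + 75739)*(-67886 + 170/131) = -98543 - 19217*(-67886 + 170*(1/131)) = -98543 - 19217*(-67886 + 170/131) = -98543 - 19217*(-8892896)/131 = -98543 - 1*(-170894782432/131) = -98543 + 170894782432/131 = 170881873299/131 ≈ 1.3044e+9)
(R + y) + 174695 = (170881873299/131 - 51498) + 174695 = 170875127061/131 + 174695 = 170898012106/131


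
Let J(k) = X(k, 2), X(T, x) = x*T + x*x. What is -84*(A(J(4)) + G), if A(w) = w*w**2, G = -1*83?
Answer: -138180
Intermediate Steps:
G = -83
X(T, x) = x**2 + T*x (X(T, x) = T*x + x**2 = x**2 + T*x)
J(k) = 4 + 2*k (J(k) = 2*(k + 2) = 2*(2 + k) = 4 + 2*k)
A(w) = w**3
-84*(A(J(4)) + G) = -84*((4 + 2*4)**3 - 83) = -84*((4 + 8)**3 - 83) = -84*(12**3 - 83) = -84*(1728 - 83) = -84*1645 = -138180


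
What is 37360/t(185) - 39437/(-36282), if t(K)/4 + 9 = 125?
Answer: 85862143/1052178 ≈ 81.604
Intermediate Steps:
t(K) = 464 (t(K) = -36 + 4*125 = -36 + 500 = 464)
37360/t(185) - 39437/(-36282) = 37360/464 - 39437/(-36282) = 37360*(1/464) - 39437*(-1/36282) = 2335/29 + 39437/36282 = 85862143/1052178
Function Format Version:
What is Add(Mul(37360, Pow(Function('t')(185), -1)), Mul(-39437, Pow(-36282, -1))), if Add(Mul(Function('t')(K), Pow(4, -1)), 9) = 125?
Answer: Rational(85862143, 1052178) ≈ 81.604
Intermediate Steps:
Function('t')(K) = 464 (Function('t')(K) = Add(-36, Mul(4, 125)) = Add(-36, 500) = 464)
Add(Mul(37360, Pow(Function('t')(185), -1)), Mul(-39437, Pow(-36282, -1))) = Add(Mul(37360, Pow(464, -1)), Mul(-39437, Pow(-36282, -1))) = Add(Mul(37360, Rational(1, 464)), Mul(-39437, Rational(-1, 36282))) = Add(Rational(2335, 29), Rational(39437, 36282)) = Rational(85862143, 1052178)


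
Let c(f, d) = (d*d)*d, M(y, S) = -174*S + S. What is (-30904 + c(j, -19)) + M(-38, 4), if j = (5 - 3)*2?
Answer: -38455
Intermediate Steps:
j = 4 (j = 2*2 = 4)
M(y, S) = -173*S
c(f, d) = d**3 (c(f, d) = d**2*d = d**3)
(-30904 + c(j, -19)) + M(-38, 4) = (-30904 + (-19)**3) - 173*4 = (-30904 - 6859) - 692 = -37763 - 692 = -38455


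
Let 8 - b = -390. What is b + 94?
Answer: 492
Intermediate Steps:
b = 398 (b = 8 - 1*(-390) = 8 + 390 = 398)
b + 94 = 398 + 94 = 492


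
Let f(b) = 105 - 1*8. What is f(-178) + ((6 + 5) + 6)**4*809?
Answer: 67568586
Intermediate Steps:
f(b) = 97 (f(b) = 105 - 8 = 97)
f(-178) + ((6 + 5) + 6)**4*809 = 97 + ((6 + 5) + 6)**4*809 = 97 + (11 + 6)**4*809 = 97 + 17**4*809 = 97 + 83521*809 = 97 + 67568489 = 67568586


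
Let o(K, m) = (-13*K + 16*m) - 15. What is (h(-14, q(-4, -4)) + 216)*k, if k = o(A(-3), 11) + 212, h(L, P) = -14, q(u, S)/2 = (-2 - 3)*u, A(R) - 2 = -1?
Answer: 72720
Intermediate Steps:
A(R) = 1 (A(R) = 2 - 1 = 1)
o(K, m) = -15 - 13*K + 16*m
q(u, S) = -10*u (q(u, S) = 2*((-2 - 3)*u) = 2*(-5*u) = -10*u)
k = 360 (k = (-15 - 13*1 + 16*11) + 212 = (-15 - 13 + 176) + 212 = 148 + 212 = 360)
(h(-14, q(-4, -4)) + 216)*k = (-14 + 216)*360 = 202*360 = 72720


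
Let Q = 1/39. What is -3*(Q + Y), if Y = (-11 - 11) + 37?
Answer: -586/13 ≈ -45.077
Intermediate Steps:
Y = 15 (Y = -22 + 37 = 15)
Q = 1/39 ≈ 0.025641
-3*(Q + Y) = -3*(1/39 + 15) = -3*586/39 = -586/13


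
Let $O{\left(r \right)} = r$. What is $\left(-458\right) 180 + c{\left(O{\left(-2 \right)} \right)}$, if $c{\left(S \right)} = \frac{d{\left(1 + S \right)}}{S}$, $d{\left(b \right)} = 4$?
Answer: $-82442$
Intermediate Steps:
$c{\left(S \right)} = \frac{4}{S}$
$\left(-458\right) 180 + c{\left(O{\left(-2 \right)} \right)} = \left(-458\right) 180 + \frac{4}{-2} = -82440 + 4 \left(- \frac{1}{2}\right) = -82440 - 2 = -82442$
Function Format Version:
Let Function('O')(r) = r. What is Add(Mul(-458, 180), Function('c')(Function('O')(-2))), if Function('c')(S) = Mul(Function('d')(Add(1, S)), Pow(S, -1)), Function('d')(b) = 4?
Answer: -82442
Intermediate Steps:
Function('c')(S) = Mul(4, Pow(S, -1))
Add(Mul(-458, 180), Function('c')(Function('O')(-2))) = Add(Mul(-458, 180), Mul(4, Pow(-2, -1))) = Add(-82440, Mul(4, Rational(-1, 2))) = Add(-82440, -2) = -82442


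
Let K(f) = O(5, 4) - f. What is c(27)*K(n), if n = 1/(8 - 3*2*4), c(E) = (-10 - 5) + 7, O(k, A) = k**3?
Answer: -2001/2 ≈ -1000.5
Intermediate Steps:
c(E) = -8 (c(E) = -15 + 7 = -8)
n = -1/16 (n = 1/(8 - 6*4) = 1/(8 - 24) = 1/(-16) = -1/16 ≈ -0.062500)
K(f) = 125 - f (K(f) = 5**3 - f = 125 - f)
c(27)*K(n) = -8*(125 - 1*(-1/16)) = -8*(125 + 1/16) = -8*2001/16 = -2001/2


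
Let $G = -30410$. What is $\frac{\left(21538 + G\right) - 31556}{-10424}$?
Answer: $\frac{10107}{2606} \approx 3.8784$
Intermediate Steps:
$\frac{\left(21538 + G\right) - 31556}{-10424} = \frac{\left(21538 - 30410\right) - 31556}{-10424} = \left(-8872 - 31556\right) \left(- \frac{1}{10424}\right) = \left(-40428\right) \left(- \frac{1}{10424}\right) = \frac{10107}{2606}$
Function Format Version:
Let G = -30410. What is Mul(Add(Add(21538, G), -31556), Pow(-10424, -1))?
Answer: Rational(10107, 2606) ≈ 3.8784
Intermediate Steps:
Mul(Add(Add(21538, G), -31556), Pow(-10424, -1)) = Mul(Add(Add(21538, -30410), -31556), Pow(-10424, -1)) = Mul(Add(-8872, -31556), Rational(-1, 10424)) = Mul(-40428, Rational(-1, 10424)) = Rational(10107, 2606)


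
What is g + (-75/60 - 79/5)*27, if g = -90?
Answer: -11007/20 ≈ -550.35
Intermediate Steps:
g + (-75/60 - 79/5)*27 = -90 + (-75/60 - 79/5)*27 = -90 + (-75*1/60 - 79*⅕)*27 = -90 + (-5/4 - 79/5)*27 = -90 - 341/20*27 = -90 - 9207/20 = -11007/20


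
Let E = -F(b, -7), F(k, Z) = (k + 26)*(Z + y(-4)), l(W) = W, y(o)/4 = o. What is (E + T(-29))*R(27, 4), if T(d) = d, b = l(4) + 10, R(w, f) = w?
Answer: 24057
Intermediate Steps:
y(o) = 4*o
b = 14 (b = 4 + 10 = 14)
F(k, Z) = (-16 + Z)*(26 + k) (F(k, Z) = (k + 26)*(Z + 4*(-4)) = (26 + k)*(Z - 16) = (26 + k)*(-16 + Z) = (-16 + Z)*(26 + k))
E = 920 (E = -(-416 - 16*14 + 26*(-7) - 7*14) = -(-416 - 224 - 182 - 98) = -1*(-920) = 920)
(E + T(-29))*R(27, 4) = (920 - 29)*27 = 891*27 = 24057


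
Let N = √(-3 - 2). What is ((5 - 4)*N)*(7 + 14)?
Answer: 21*I*√5 ≈ 46.957*I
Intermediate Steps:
N = I*√5 (N = √(-5) = I*√5 ≈ 2.2361*I)
((5 - 4)*N)*(7 + 14) = ((5 - 4)*(I*√5))*(7 + 14) = (1*(I*√5))*21 = (I*√5)*21 = 21*I*√5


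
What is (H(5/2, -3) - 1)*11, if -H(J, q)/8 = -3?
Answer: 253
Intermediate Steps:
H(J, q) = 24 (H(J, q) = -8*(-3) = 24)
(H(5/2, -3) - 1)*11 = (24 - 1)*11 = 23*11 = 253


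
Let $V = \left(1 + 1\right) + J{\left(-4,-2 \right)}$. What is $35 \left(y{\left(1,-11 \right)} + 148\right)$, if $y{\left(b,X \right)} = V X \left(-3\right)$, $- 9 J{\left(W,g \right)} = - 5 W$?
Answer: $\frac{14770}{3} \approx 4923.3$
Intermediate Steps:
$J{\left(W,g \right)} = \frac{5 W}{9}$ ($J{\left(W,g \right)} = - \frac{\left(-5\right) W}{9} = \frac{5 W}{9}$)
$V = - \frac{2}{9}$ ($V = \left(1 + 1\right) + \frac{5}{9} \left(-4\right) = 2 - \frac{20}{9} = - \frac{2}{9} \approx -0.22222$)
$y{\left(b,X \right)} = \frac{2 X}{3}$ ($y{\left(b,X \right)} = - \frac{2 X}{9} \left(-3\right) = \frac{2 X}{3}$)
$35 \left(y{\left(1,-11 \right)} + 148\right) = 35 \left(\frac{2}{3} \left(-11\right) + 148\right) = 35 \left(- \frac{22}{3} + 148\right) = 35 \cdot \frac{422}{3} = \frac{14770}{3}$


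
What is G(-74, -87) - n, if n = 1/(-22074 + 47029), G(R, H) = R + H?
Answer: -4017756/24955 ≈ -161.00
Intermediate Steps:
G(R, H) = H + R
n = 1/24955 ≈ 4.0072e-5
G(-74, -87) - n = (-87 - 74) - 1*1/24955 = -161 - 1/24955 = -4017756/24955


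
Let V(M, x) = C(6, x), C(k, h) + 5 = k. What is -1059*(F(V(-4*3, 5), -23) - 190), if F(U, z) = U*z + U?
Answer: 224508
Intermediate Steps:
C(k, h) = -5 + k
V(M, x) = 1 (V(M, x) = -5 + 6 = 1)
F(U, z) = U + U*z
-1059*(F(V(-4*3, 5), -23) - 190) = -1059*(1*(1 - 23) - 190) = -1059*(1*(-22) - 190) = -1059*(-22 - 190) = -1059*(-212) = 224508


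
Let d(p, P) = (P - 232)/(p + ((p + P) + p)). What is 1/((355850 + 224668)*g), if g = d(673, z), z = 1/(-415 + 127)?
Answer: -581471/38788471206 ≈ -1.4991e-5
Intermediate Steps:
z = -1/288 (z = 1/(-288) = -1/288 ≈ -0.0034722)
d(p, P) = (-232 + P)/(P + 3*p) (d(p, P) = (-232 + P)/(p + ((P + p) + p)) = (-232 + P)/(p + (P + 2*p)) = (-232 + P)/(P + 3*p))
g = -66817/581471 (g = (-232 - 1/288)/(-1/288 + 3*673) = -66817/288/(-1/288 + 2019) = -66817/288/(581471/288) = (288/581471)*(-66817/288) = -66817/581471 ≈ -0.11491)
1/((355850 + 224668)*g) = 1/((355850 + 224668)*(-66817/581471)) = -581471/66817/580518 = (1/580518)*(-581471/66817) = -581471/38788471206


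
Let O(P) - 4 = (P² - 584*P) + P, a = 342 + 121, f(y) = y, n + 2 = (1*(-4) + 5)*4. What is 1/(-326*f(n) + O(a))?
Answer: -1/56208 ≈ -1.7791e-5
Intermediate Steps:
n = 2 (n = -2 + (1*(-4) + 5)*4 = -2 + (-4 + 5)*4 = -2 + 1*4 = -2 + 4 = 2)
a = 463
O(P) = 4 + P² - 583*P (O(P) = 4 + ((P² - 584*P) + P) = 4 + (P² - 583*P) = 4 + P² - 583*P)
1/(-326*f(n) + O(a)) = 1/(-326*2 + (4 + 463² - 583*463)) = 1/(-652 + (4 + 214369 - 269929)) = 1/(-652 - 55556) = 1/(-56208) = -1/56208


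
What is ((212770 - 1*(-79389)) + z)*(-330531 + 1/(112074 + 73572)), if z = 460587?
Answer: -23094908953143325/92823 ≈ -2.4881e+11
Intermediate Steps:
((212770 - 1*(-79389)) + z)*(-330531 + 1/(112074 + 73572)) = ((212770 - 1*(-79389)) + 460587)*(-330531 + 1/(112074 + 73572)) = ((212770 + 79389) + 460587)*(-330531 + 1/185646) = (292159 + 460587)*(-330531 + 1/185646) = 752746*(-61361758025/185646) = -23094908953143325/92823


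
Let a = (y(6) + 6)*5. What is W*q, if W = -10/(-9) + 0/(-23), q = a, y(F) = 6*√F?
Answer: 100/3 + 100*√6/3 ≈ 114.98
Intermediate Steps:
a = 30 + 30*√6 (a = (6*√6 + 6)*5 = (6 + 6*√6)*5 = 30 + 30*√6 ≈ 103.48)
q = 30 + 30*√6 ≈ 103.48
W = 10/9 (W = -10*(-⅑) + 0*(-1/23) = 10/9 + 0 = 10/9 ≈ 1.1111)
W*q = 10*(30 + 30*√6)/9 = 100/3 + 100*√6/3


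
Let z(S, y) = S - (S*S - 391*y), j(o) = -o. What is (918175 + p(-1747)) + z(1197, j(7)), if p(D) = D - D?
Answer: -516174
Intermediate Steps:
p(D) = 0
z(S, y) = S - S**2 + 391*y (z(S, y) = S - (S**2 - 391*y) = S + (-S**2 + 391*y) = S - S**2 + 391*y)
(918175 + p(-1747)) + z(1197, j(7)) = (918175 + 0) + (1197 - 1*1197**2 + 391*(-1*7)) = 918175 + (1197 - 1*1432809 + 391*(-7)) = 918175 + (1197 - 1432809 - 2737) = 918175 - 1434349 = -516174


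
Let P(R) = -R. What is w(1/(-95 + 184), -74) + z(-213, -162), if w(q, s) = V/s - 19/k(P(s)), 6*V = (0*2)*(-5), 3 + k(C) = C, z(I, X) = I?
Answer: -15142/71 ≈ -213.27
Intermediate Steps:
k(C) = -3 + C
V = 0 (V = ((0*2)*(-5))/6 = (0*(-5))/6 = (⅙)*0 = 0)
w(q, s) = -19/(-3 - s) (w(q, s) = 0/s - 19/(-3 - s) = 0 - 19/(-3 - s) = -19/(-3 - s))
w(1/(-95 + 184), -74) + z(-213, -162) = 19/(3 - 74) - 213 = 19/(-71) - 213 = 19*(-1/71) - 213 = -19/71 - 213 = -15142/71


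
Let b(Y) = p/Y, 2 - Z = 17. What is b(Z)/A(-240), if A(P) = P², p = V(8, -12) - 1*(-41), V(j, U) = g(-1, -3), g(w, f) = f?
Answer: -19/432000 ≈ -4.3981e-5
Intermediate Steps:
Z = -15 (Z = 2 - 1*17 = 2 - 17 = -15)
V(j, U) = -3
p = 38 (p = -3 - 1*(-41) = -3 + 41 = 38)
b(Y) = 38/Y
b(Z)/A(-240) = (38/(-15))/((-240)²) = (38*(-1/15))/57600 = -38/15*1/57600 = -19/432000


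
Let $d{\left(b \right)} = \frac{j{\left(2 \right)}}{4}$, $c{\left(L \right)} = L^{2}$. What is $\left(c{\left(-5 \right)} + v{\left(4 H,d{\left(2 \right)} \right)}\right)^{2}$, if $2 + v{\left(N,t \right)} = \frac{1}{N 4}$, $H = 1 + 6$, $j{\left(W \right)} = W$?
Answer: $\frac{6640929}{12544} \approx 529.41$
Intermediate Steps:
$H = 7$
$d{\left(b \right)} = \frac{1}{2}$ ($d{\left(b \right)} = \frac{2}{4} = 2 \cdot \frac{1}{4} = \frac{1}{2}$)
$v{\left(N,t \right)} = -2 + \frac{1}{4 N}$ ($v{\left(N,t \right)} = -2 + \frac{1}{N 4} = -2 + \frac{1}{4 N}$)
$\left(c{\left(-5 \right)} + v{\left(4 H,d{\left(2 \right)} \right)}\right)^{2} = \left(\left(-5\right)^{2} - \left(2 - \frac{1}{4 \cdot 4 \cdot 7}\right)\right)^{2} = \left(25 - \left(2 - \frac{1}{4 \cdot 28}\right)\right)^{2} = \left(25 + \left(-2 + \frac{1}{4} \cdot \frac{1}{28}\right)\right)^{2} = \left(25 + \left(-2 + \frac{1}{112}\right)\right)^{2} = \left(25 - \frac{223}{112}\right)^{2} = \left(\frac{2577}{112}\right)^{2} = \frac{6640929}{12544}$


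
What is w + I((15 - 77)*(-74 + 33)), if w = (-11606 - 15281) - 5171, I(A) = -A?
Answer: -34600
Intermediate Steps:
w = -32058 (w = -26887 - 5171 = -32058)
w + I((15 - 77)*(-74 + 33)) = -32058 - (15 - 77)*(-74 + 33) = -32058 - (-62)*(-41) = -32058 - 1*2542 = -32058 - 2542 = -34600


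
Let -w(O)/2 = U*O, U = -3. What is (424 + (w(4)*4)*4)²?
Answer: 652864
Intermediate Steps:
w(O) = 6*O (w(O) = -(-6)*O = 6*O)
(424 + (w(4)*4)*4)² = (424 + ((6*4)*4)*4)² = (424 + (24*4)*4)² = (424 + 96*4)² = (424 + 384)² = 808² = 652864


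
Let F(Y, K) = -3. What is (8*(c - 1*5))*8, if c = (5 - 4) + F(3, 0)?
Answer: -448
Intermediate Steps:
c = -2 (c = (5 - 4) - 3 = 1 - 3 = -2)
(8*(c - 1*5))*8 = (8*(-2 - 1*5))*8 = (8*(-2 - 5))*8 = (8*(-7))*8 = -56*8 = -448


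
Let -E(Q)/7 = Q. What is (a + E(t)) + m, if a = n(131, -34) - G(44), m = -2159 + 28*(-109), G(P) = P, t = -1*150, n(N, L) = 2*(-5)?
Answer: -4215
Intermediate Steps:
n(N, L) = -10
t = -150
E(Q) = -7*Q
m = -5211 (m = -2159 - 3052 = -5211)
a = -54 (a = -10 - 1*44 = -10 - 44 = -54)
(a + E(t)) + m = (-54 - 7*(-150)) - 5211 = (-54 + 1050) - 5211 = 996 - 5211 = -4215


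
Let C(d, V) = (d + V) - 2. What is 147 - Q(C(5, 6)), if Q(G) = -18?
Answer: 165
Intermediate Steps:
C(d, V) = -2 + V + d (C(d, V) = (V + d) - 2 = -2 + V + d)
147 - Q(C(5, 6)) = 147 - 1*(-18) = 147 + 18 = 165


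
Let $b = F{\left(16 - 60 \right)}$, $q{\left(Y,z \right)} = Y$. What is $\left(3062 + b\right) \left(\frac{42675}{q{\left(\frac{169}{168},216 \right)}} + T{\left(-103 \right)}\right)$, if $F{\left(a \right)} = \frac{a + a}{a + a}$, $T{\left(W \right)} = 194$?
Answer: $\frac{22060295718}{169} \approx 1.3053 \cdot 10^{8}$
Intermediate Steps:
$F{\left(a \right)} = 1$ ($F{\left(a \right)} = \frac{2 a}{2 a} = 2 a \frac{1}{2 a} = 1$)
$b = 1$
$\left(3062 + b\right) \left(\frac{42675}{q{\left(\frac{169}{168},216 \right)}} + T{\left(-103 \right)}\right) = \left(3062 + 1\right) \left(\frac{42675}{169 \cdot \frac{1}{168}} + 194\right) = 3063 \left(\frac{42675}{169 \cdot \frac{1}{168}} + 194\right) = 3063 \left(\frac{42675}{\frac{169}{168}} + 194\right) = 3063 \left(42675 \cdot \frac{168}{169} + 194\right) = 3063 \left(\frac{7169400}{169} + 194\right) = 3063 \cdot \frac{7202186}{169} = \frac{22060295718}{169}$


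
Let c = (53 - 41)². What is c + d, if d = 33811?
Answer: 33955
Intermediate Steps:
c = 144 (c = 12² = 144)
c + d = 144 + 33811 = 33955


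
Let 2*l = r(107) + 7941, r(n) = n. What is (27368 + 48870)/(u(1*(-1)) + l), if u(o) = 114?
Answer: 38119/2069 ≈ 18.424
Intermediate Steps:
l = 4024 (l = (107 + 7941)/2 = (½)*8048 = 4024)
(27368 + 48870)/(u(1*(-1)) + l) = (27368 + 48870)/(114 + 4024) = 76238/4138 = 76238*(1/4138) = 38119/2069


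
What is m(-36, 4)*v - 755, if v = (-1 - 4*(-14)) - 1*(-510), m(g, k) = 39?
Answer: 21280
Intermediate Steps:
v = 565 (v = (-1 + 56) + 510 = 55 + 510 = 565)
m(-36, 4)*v - 755 = 39*565 - 755 = 22035 - 755 = 21280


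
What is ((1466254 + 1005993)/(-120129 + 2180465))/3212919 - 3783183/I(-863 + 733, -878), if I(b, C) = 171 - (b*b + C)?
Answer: 25043508854354042669/104928748683107184 ≈ 238.67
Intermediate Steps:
I(b, C) = 171 - C - b² (I(b, C) = 171 - (b² + C) = 171 - (C + b²) = 171 + (-C - b²) = 171 - C - b²)
((1466254 + 1005993)/(-120129 + 2180465))/3212919 - 3783183/I(-863 + 733, -878) = ((1466254 + 1005993)/(-120129 + 2180465))/3212919 - 3783183/(171 - 1*(-878) - (-863 + 733)²) = (2472247/2060336)*(1/3212919) - 3783183/(171 + 878 - 1*(-130)²) = (2472247*(1/2060336))*(1/3212919) - 3783183/(171 + 878 - 1*16900) = (2472247/2060336)*(1/3212919) - 3783183/(171 + 878 - 16900) = 2472247/6619692680784 - 3783183/(-15851) = 2472247/6619692680784 - 3783183*(-1/15851) = 2472247/6619692680784 + 3783183/15851 = 25043508854354042669/104928748683107184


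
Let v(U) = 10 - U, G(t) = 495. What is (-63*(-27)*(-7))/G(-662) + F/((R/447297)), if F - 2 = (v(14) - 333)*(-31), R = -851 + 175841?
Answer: 17121855843/641630 ≈ 26685.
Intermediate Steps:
R = 174990
F = 10449 (F = 2 + ((10 - 1*14) - 333)*(-31) = 2 + ((10 - 14) - 333)*(-31) = 2 + (-4 - 333)*(-31) = 2 - 337*(-31) = 2 + 10447 = 10449)
(-63*(-27)*(-7))/G(-662) + F/((R/447297)) = (-63*(-27)*(-7))/495 + 10449/((174990/447297)) = (1701*(-7))*(1/495) + 10449/((174990*(1/447297))) = -11907*1/495 + 10449/(58330/149099) = -1323/55 + 10449*(149099/58330) = -1323/55 + 1557935451/58330 = 17121855843/641630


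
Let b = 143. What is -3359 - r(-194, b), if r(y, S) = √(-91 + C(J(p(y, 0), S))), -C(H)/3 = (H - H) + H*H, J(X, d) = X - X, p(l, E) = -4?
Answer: -3359 - I*√91 ≈ -3359.0 - 9.5394*I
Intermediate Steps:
J(X, d) = 0
C(H) = -3*H² (C(H) = -3*((H - H) + H*H) = -3*(0 + H²) = -3*H²)
r(y, S) = I*√91 (r(y, S) = √(-91 - 3*0²) = √(-91 - 3*0) = √(-91 + 0) = √(-91) = I*√91)
-3359 - r(-194, b) = -3359 - I*√91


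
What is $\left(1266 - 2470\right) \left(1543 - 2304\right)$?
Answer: $916244$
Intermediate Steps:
$\left(1266 - 2470\right) \left(1543 - 2304\right) = \left(-1204\right) \left(-761\right) = 916244$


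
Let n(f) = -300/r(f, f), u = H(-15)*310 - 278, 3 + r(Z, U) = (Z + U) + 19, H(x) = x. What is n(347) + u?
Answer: -349918/71 ≈ -4928.4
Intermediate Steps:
r(Z, U) = 16 + U + Z (r(Z, U) = -3 + ((Z + U) + 19) = -3 + ((U + Z) + 19) = -3 + (19 + U + Z) = 16 + U + Z)
u = -4928 (u = -15*310 - 278 = -4650 - 278 = -4928)
n(f) = -300/(16 + 2*f) (n(f) = -300/(16 + f + f) = -300/(16 + 2*f))
n(347) + u = -150/(8 + 347) - 4928 = -150/355 - 4928 = -150*1/355 - 4928 = -30/71 - 4928 = -349918/71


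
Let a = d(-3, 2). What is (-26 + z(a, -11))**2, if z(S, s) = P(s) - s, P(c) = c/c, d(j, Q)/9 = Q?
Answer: 196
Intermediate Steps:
d(j, Q) = 9*Q
P(c) = 1
a = 18 (a = 9*2 = 18)
z(S, s) = 1 - s
(-26 + z(a, -11))**2 = (-26 + (1 - 1*(-11)))**2 = (-26 + (1 + 11))**2 = (-26 + 12)**2 = (-14)**2 = 196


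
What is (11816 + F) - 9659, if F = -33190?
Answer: -31033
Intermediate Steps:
(11816 + F) - 9659 = (11816 - 33190) - 9659 = -21374 - 9659 = -31033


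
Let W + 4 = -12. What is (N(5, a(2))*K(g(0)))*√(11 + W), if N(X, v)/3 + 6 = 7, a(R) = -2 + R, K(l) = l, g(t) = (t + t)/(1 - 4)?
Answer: 0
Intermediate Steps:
W = -16 (W = -4 - 12 = -16)
g(t) = -2*t/3 (g(t) = (2*t)/(-3) = (2*t)*(-⅓) = -2*t/3)
N(X, v) = 3 (N(X, v) = -18 + 3*7 = -18 + 21 = 3)
(N(5, a(2))*K(g(0)))*√(11 + W) = (3*(-⅔*0))*√(11 - 16) = (3*0)*√(-5) = 0*(I*√5) = 0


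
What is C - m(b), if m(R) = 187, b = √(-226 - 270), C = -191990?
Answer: -192177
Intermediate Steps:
b = 4*I*√31 (b = √(-496) = 4*I*√31 ≈ 22.271*I)
C - m(b) = -191990 - 1*187 = -191990 - 187 = -192177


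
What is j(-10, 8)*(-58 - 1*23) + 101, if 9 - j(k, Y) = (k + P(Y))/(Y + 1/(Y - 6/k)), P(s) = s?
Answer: -226138/349 ≈ -647.96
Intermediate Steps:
j(k, Y) = 9 - (Y + k)/(Y + 1/(Y - 6/k)) (j(k, Y) = 9 - (k + Y)/(Y + 1/(Y - 6/k)) = 9 - (Y + k)/(Y + 1/(Y - 6/k)))
j(-10, 8)*(-58 - 1*23) + 101 = ((-48*8 + 15*(-10) - 1*8*(-10)² + 8*(-10)*8²)/(-10 - 6*8 - 10*8²))*(-58 - 1*23) + 101 = ((-384 - 150 - 1*8*100 + 8*(-10)*64)/(-10 - 48 - 10*64))*(-58 - 23) + 101 = ((-384 - 150 - 800 - 5120)/(-10 - 48 - 640))*(-81) + 101 = (-6454/(-698))*(-81) + 101 = -1/698*(-6454)*(-81) + 101 = (3227/349)*(-81) + 101 = -261387/349 + 101 = -226138/349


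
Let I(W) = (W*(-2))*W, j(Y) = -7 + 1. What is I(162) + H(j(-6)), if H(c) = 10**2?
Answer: -52388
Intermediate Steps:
j(Y) = -6
I(W) = -2*W**2 (I(W) = (-2*W)*W = -2*W**2)
H(c) = 100
I(162) + H(j(-6)) = -2*162**2 + 100 = -2*26244 + 100 = -52488 + 100 = -52388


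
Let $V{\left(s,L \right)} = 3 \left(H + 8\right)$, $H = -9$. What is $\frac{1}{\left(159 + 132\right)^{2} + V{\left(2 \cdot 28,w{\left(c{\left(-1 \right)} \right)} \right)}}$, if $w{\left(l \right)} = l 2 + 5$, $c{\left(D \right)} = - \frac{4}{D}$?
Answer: $\frac{1}{84678} \approx 1.1809 \cdot 10^{-5}$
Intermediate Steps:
$w{\left(l \right)} = 5 + 2 l$ ($w{\left(l \right)} = 2 l + 5 = 5 + 2 l$)
$V{\left(s,L \right)} = -3$ ($V{\left(s,L \right)} = 3 \left(-9 + 8\right) = 3 \left(-1\right) = -3$)
$\frac{1}{\left(159 + 132\right)^{2} + V{\left(2 \cdot 28,w{\left(c{\left(-1 \right)} \right)} \right)}} = \frac{1}{\left(159 + 132\right)^{2} - 3} = \frac{1}{291^{2} - 3} = \frac{1}{84681 - 3} = \frac{1}{84678}$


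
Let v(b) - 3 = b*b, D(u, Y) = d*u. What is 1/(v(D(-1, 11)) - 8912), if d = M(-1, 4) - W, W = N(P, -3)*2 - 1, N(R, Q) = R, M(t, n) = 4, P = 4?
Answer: -1/8900 ≈ -0.00011236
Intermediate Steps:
W = 7 (W = 4*2 - 1 = 8 - 1 = 7)
d = -3 (d = 4 - 1*7 = 4 - 7 = -3)
D(u, Y) = -3*u
v(b) = 3 + b² (v(b) = 3 + b*b = 3 + b²)
1/(v(D(-1, 11)) - 8912) = 1/((3 + (-3*(-1))²) - 8912) = 1/((3 + 3²) - 8912) = 1/((3 + 9) - 8912) = 1/(12 - 8912) = 1/(-8900) = -1/8900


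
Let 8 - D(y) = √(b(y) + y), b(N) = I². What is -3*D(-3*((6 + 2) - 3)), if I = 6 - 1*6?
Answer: -24 + 3*I*√15 ≈ -24.0 + 11.619*I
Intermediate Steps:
I = 0 (I = 6 - 6 = 0)
b(N) = 0 (b(N) = 0² = 0)
D(y) = 8 - √y (D(y) = 8 - √(0 + y) = 8 - √y)
-3*D(-3*((6 + 2) - 3)) = -3*(8 - √(-3*((6 + 2) - 3))) = -3*(8 - √(-3*(8 - 3))) = -3*(8 - √(-3*5)) = -3*(8 - √(-15)) = -3*(8 - I*√15) = -24 + 3*I*√15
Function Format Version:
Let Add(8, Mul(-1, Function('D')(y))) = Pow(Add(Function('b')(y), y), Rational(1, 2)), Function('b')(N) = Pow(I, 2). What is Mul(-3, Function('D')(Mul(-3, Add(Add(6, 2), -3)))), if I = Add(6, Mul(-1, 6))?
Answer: Add(-24, Mul(3, I, Pow(15, Rational(1, 2)))) ≈ Add(-24.000, Mul(11.619, I))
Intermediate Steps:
I = 0 (I = Add(6, -6) = 0)
Function('b')(N) = 0 (Function('b')(N) = Pow(0, 2) = 0)
Function('D')(y) = Add(8, Mul(-1, Pow(y, Rational(1, 2)))) (Function('D')(y) = Add(8, Mul(-1, Pow(Add(0, y), Rational(1, 2)))) = Add(8, Mul(-1, Pow(y, Rational(1, 2)))))
Mul(-3, Function('D')(Mul(-3, Add(Add(6, 2), -3)))) = Mul(-3, Add(8, Mul(-1, Pow(Mul(-3, Add(Add(6, 2), -3)), Rational(1, 2))))) = Mul(-3, Add(8, Mul(-1, Pow(Mul(-3, Add(8, -3)), Rational(1, 2))))) = Mul(-3, Add(8, Mul(-1, Pow(Mul(-3, 5), Rational(1, 2))))) = Mul(-3, Add(8, Mul(-1, Pow(-15, Rational(1, 2))))) = Mul(-3, Add(8, Mul(-1, Mul(I, Pow(15, Rational(1, 2)))))) = Mul(-3, Add(8, Mul(-1, I, Pow(15, Rational(1, 2))))) = Add(-24, Mul(3, I, Pow(15, Rational(1, 2))))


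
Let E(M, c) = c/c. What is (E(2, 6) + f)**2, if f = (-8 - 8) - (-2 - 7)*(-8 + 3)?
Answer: 3600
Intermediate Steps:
E(M, c) = 1
f = -61 (f = -16 - (-9)*(-5) = -16 - 1*45 = -16 - 45 = -61)
(E(2, 6) + f)**2 = (1 - 61)**2 = (-60)**2 = 3600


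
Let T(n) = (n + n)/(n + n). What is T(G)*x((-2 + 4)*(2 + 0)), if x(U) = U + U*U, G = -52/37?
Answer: 20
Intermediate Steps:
G = -52/37 (G = -52*1/37 = -52/37 ≈ -1.4054)
T(n) = 1 (T(n) = (2*n)/((2*n)) = (2*n)*(1/(2*n)) = 1)
x(U) = U + U²
T(G)*x((-2 + 4)*(2 + 0)) = 1*(((-2 + 4)*(2 + 0))*(1 + (-2 + 4)*(2 + 0))) = 1*((2*2)*(1 + 2*2)) = 1*(4*(1 + 4)) = 1*(4*5) = 1*20 = 20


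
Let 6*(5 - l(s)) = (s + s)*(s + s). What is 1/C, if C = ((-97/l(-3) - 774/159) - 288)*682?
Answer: -53/7079842 ≈ -7.4860e-6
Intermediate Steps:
l(s) = 5 - 2*s²/3 (l(s) = 5 - (s + s)*(s + s)/6 = 5 - 2*s*2*s/6 = 5 - 2*s²/3)
C = -7079842/53 (C = ((-97/(5 - ⅔*(-3)²) - 774/159) - 288)*682 = ((-97/(5 - ⅔*9) - 774*1/159) - 288)*682 = ((-97/(5 - 6) - 258/53) - 288)*682 = ((-97/(-1) - 258/53) - 288)*682 = ((-97*(-1) - 258/53) - 288)*682 = ((97 - 258/53) - 288)*682 = (4883/53 - 288)*682 = -10381/53*682 = -7079842/53 ≈ -1.3358e+5)
1/C = 1/(-7079842/53) = -53/7079842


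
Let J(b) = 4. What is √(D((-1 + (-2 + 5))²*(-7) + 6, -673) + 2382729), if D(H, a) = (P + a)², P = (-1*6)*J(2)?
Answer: √2868538 ≈ 1693.7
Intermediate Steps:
P = -24 (P = -1*6*4 = -6*4 = -24)
D(H, a) = (-24 + a)²
√(D((-1 + (-2 + 5))²*(-7) + 6, -673) + 2382729) = √((-24 - 673)² + 2382729) = √((-697)² + 2382729) = √(485809 + 2382729) = √2868538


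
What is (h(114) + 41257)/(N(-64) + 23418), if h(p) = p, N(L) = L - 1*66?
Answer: 41371/23288 ≈ 1.7765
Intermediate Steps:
N(L) = -66 + L (N(L) = L - 66 = -66 + L)
(h(114) + 41257)/(N(-64) + 23418) = (114 + 41257)/((-66 - 64) + 23418) = 41371/(-130 + 23418) = 41371/23288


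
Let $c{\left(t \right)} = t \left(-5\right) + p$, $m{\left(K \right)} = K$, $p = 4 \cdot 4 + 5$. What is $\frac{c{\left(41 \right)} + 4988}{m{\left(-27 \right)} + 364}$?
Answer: $\frac{4804}{337} \approx 14.255$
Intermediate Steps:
$p = 21$ ($p = 16 + 5 = 21$)
$c{\left(t \right)} = 21 - 5 t$ ($c{\left(t \right)} = t \left(-5\right) + 21 = - 5 t + 21 = 21 - 5 t$)
$\frac{c{\left(41 \right)} + 4988}{m{\left(-27 \right)} + 364} = \frac{\left(21 - 205\right) + 4988}{-27 + 364} = \frac{\left(21 - 205\right) + 4988}{337} = \left(-184 + 4988\right) \frac{1}{337} = 4804 \cdot \frac{1}{337} = \frac{4804}{337}$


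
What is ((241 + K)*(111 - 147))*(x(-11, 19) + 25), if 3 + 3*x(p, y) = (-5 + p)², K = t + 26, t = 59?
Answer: -1283136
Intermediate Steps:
K = 85 (K = 59 + 26 = 85)
x(p, y) = -1 + (-5 + p)²/3
((241 + K)*(111 - 147))*(x(-11, 19) + 25) = ((241 + 85)*(111 - 147))*((-1 + (-5 - 11)²/3) + 25) = (326*(-36))*((-1 + (⅓)*(-16)²) + 25) = -11736*((-1 + (⅓)*256) + 25) = -11736*((-1 + 256/3) + 25) = -11736*(253/3 + 25) = -11736*328/3 = -1283136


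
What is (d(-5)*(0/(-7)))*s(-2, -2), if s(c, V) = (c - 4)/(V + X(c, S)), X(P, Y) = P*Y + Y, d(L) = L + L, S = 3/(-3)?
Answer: 0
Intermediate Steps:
S = -1 (S = 3*(-1/3) = -1)
d(L) = 2*L
X(P, Y) = Y + P*Y
s(c, V) = (-4 + c)/(-1 + V - c) (s(c, V) = (c - 4)/(V - (1 + c)) = (-4 + c)/(V + (-1 - c)) = (-4 + c)/(-1 + V - c))
(d(-5)*(0/(-7)))*s(-2, -2) = ((2*(-5))*(0/(-7)))*((4 - 1*(-2))/(1 - 2 - 1*(-2))) = (-0*(-1)/7)*((4 + 2)/(1 - 2 + 2)) = (-10*0)*(6/1) = 0*(1*6) = 0*6 = 0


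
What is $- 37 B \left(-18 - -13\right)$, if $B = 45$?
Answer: $8325$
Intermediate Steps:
$- 37 B \left(-18 - -13\right) = \left(-37\right) 45 \left(-18 - -13\right) = - 1665 \left(-18 + 13\right) = \left(-1665\right) \left(-5\right) = 8325$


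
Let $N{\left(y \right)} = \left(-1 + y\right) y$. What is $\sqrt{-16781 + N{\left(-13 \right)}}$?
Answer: $i \sqrt{16599} \approx 128.84 i$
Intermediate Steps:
$N{\left(y \right)} = y \left(-1 + y\right)$
$\sqrt{-16781 + N{\left(-13 \right)}} = \sqrt{-16781 - 13 \left(-1 - 13\right)} = \sqrt{-16781 - -182} = \sqrt{-16781 + 182} = \sqrt{-16599} = i \sqrt{16599}$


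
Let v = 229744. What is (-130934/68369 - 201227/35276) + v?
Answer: 554074720683389/2411784844 ≈ 2.2974e+5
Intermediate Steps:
(-130934/68369 - 201227/35276) + v = (-130934/68369 - 201227/35276) + 229744 = -18376516547/2411784844 + 229744 = 554074720683389/2411784844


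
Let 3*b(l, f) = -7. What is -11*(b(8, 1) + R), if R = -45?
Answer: 1562/3 ≈ 520.67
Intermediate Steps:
b(l, f) = -7/3 (b(l, f) = (⅓)*(-7) = -7/3)
-11*(b(8, 1) + R) = -11*(-7/3 - 45) = -11*(-142/3) = 1562/3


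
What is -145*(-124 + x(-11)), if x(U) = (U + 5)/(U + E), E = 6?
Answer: 17806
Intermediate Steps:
x(U) = (5 + U)/(6 + U) (x(U) = (U + 5)/(U + 6) = (5 + U)/(6 + U))
-145*(-124 + x(-11)) = -145*(-124 + (5 - 11)/(6 - 11)) = -145*(-124 - 6/(-5)) = -145*(-124 - 1/5*(-6)) = -145*(-124 + 6/5) = -145*(-614/5) = 17806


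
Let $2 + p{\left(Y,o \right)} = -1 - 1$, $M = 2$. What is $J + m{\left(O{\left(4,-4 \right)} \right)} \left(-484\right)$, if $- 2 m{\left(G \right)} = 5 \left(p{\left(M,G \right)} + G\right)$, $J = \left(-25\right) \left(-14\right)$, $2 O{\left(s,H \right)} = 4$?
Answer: $-2070$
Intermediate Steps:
$O{\left(s,H \right)} = 2$ ($O{\left(s,H \right)} = \frac{1}{2} \cdot 4 = 2$)
$p{\left(Y,o \right)} = -4$ ($p{\left(Y,o \right)} = -2 - 2 = -4$)
$J = 350$
$m{\left(G \right)} = 10 - \frac{5 G}{2}$ ($m{\left(G \right)} = - \frac{5 \left(-4 + G\right)}{2} = - \frac{-20 + 5 G}{2} = 10 - \frac{5 G}{2}$)
$J + m{\left(O{\left(4,-4 \right)} \right)} \left(-484\right) = 350 + \left(10 - 5\right) \left(-484\right) = 350 + 5 \left(-484\right) = 350 - 2420 = -2070$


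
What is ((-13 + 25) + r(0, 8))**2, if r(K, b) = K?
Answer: 144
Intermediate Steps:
((-13 + 25) + r(0, 8))**2 = ((-13 + 25) + 0)**2 = (12 + 0)**2 = 12**2 = 144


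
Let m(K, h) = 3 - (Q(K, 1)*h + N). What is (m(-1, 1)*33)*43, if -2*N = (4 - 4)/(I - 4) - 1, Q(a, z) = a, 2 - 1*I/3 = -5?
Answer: 9933/2 ≈ 4966.5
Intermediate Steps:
I = 21 (I = 6 - 3*(-5) = 6 + 15 = 21)
N = ½ (N = -((4 - 4)/(21 - 4) - 1)/2 = -(0/17 - 1)/2 = -(0*(1/17) - 1)/2 = -(0 - 1)/2 = -½*(-1) = ½ ≈ 0.50000)
m(K, h) = 5/2 - K*h (m(K, h) = 3 - (K*h + ½) = 3 - (½ + K*h) = 3 + (-½ - K*h) = 5/2 - K*h)
(m(-1, 1)*33)*43 = ((5/2 - 1*(-1)*1)*33)*43 = ((5/2 + 1)*33)*43 = ((7/2)*33)*43 = (231/2)*43 = 9933/2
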